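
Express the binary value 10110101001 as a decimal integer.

Sum of powers of 2 for each 1-bit:
2^0 + 2^3 + 2^5 + 2^7 + 2^8 + 2^10
= 1 + 8 + 32 + 128 + 256 + 1024
= 1449



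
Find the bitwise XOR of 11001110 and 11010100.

XOR: 1 when bits differ
  11001110
^ 11010100
----------
  00011010
Decimal: 206 ^ 212 = 26



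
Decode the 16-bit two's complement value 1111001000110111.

Binary: 1111001000110111
Sign bit: 1 (negative)
Invert: 0000110111001000
Add 1:  0000110111001001
Magnitude: 0000110111001001 = 2048 + 1024 + 256 + 128 + 64 + 8 + 1 = 3529
Value: -3529



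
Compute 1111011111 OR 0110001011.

OR: 1 when either bit is 1
  1111011111
| 0110001011
------------
  1111011111
Decimal: 991 | 395 = 991



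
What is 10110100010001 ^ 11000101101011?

XOR: 1 when bits differ
  10110100010001
^ 11000101101011
----------------
  01110001111010
Decimal: 11537 ^ 12651 = 7290



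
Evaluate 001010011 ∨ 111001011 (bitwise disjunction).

OR: 1 when either bit is 1
  001010011
| 111001011
-----------
  111011011
Decimal: 83 | 459 = 475



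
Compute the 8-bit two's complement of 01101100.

Original: 01101100
Step 1 - Invert all bits: 10010011
Step 2 - Add 1: 10010100
Verification: 01101100 + 10010100 = 100000000; discarding the end carry (carry out of the top bit) leaves the 8-bit value 00000000, as required for x + (-x)



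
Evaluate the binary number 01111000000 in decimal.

Sum of powers of 2 for each 1-bit:
2^6 + 2^7 + 2^8 + 2^9
= 64 + 128 + 256 + 512
= 960



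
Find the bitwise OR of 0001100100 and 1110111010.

OR: 1 when either bit is 1
  0001100100
| 1110111010
------------
  1111111110
Decimal: 100 | 954 = 1022



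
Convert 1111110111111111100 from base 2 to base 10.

Sum of powers of 2 for each 1-bit:
2^2 + 2^3 + 2^4 + 2^5 + 2^6 + 2^7 + 2^8 + 2^9 + 2^10 + 2^11 + 2^13 + 2^14 + 2^15 + 2^16 + 2^17 + 2^18
= 4 + 8 + 16 + 32 + 64 + 128 + 256 + 512 + 1024 + 2048 + 8192 + 16384 + 32768 + 65536 + 131072 + 262144
= 520188



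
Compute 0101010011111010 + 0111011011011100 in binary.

Add column by column from the right: bit + bit + carry-in; write the sum mod 2, carry 1 when the sum is 2 or 3.
carry:  1110100111110000
        0101010011111010
+       0111011011011100
------------------------
       01100101111010110
(the carry out of the leftmost column, 0, becomes the leading bit)
Decimal check:
  0101010011111010 = 16384 + 4096 + 1024 + 128 + 64 + 32 + 16 + 8 + 2 = 21754
  0111011011011100 = 16384 + 8192 + 4096 + 1024 + 512 + 128 + 64 + 16 + 8 + 4 = 30428
  21754 + 30428 = 52182, and 01100101111010110 = 32768 + 16384 + 2048 + 512 + 256 + 128 + 64 + 16 + 4 + 2 = 52182 ✓



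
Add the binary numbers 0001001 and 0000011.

Add column by column from the right: bit + bit + carry-in; write the sum mod 2, carry 1 when the sum is 2 or 3.
carry:  0000110
        0001001
+       0000011
---------------
       00001100
(the carry out of the leftmost column, 0, becomes the leading bit)
Decimal check:
  0001001 = 8 + 1 = 9
  0000011 = 2 + 1 = 3
  9 + 3 = 12, and 00001100 = 8 + 4 = 12 ✓



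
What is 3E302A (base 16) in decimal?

Expand by place value (powers of 16):
Digit values: E = 14, A = 10
3E302A = 3 × 16^5 + 14 × 16^4 + 3 × 16^3 + 0 × 16^2 + 2 × 16^1 + 10 × 16^0
= 3 × 1048576 + 14 × 65536 + 3 × 4096 + 0 × 256 + 2 × 16 + 10 × 1
= 3145728 + 917504 + 12288 + 0 + 32 + 10
= 4075562



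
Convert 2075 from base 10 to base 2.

Using repeated division by 2:
2075 ÷ 2 = 1037 remainder 1
1037 ÷ 2 = 518 remainder 1
518 ÷ 2 = 259 remainder 0
259 ÷ 2 = 129 remainder 1
129 ÷ 2 = 64 remainder 1
64 ÷ 2 = 32 remainder 0
32 ÷ 2 = 16 remainder 0
16 ÷ 2 = 8 remainder 0
8 ÷ 2 = 4 remainder 0
4 ÷ 2 = 2 remainder 0
2 ÷ 2 = 1 remainder 0
1 ÷ 2 = 0 remainder 1
Reading remainders bottom to top: 100000011011



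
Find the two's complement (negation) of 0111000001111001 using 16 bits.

Original: 0111000001111001
Step 1 - Invert all bits: 1000111110000110
Step 2 - Add 1: 1000111110000111
Verification: 0111000001111001 + 1000111110000111 = 10000000000000000; discarding the end carry (carry out of the top bit) leaves the 16-bit value 0000000000000000, as required for x + (-x)



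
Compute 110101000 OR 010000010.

OR: 1 when either bit is 1
  110101000
| 010000010
-----------
  110101010
Decimal: 424 | 130 = 426



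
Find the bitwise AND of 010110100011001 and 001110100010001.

AND: 1 only when both bits are 1
  010110100011001
& 001110100010001
-----------------
  000110100010001
Decimal: 11545 & 7441 = 3345



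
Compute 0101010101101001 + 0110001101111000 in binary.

Add column by column from the right: bit + bit + carry-in; write the sum mod 2, carry 1 when the sum is 2 or 3.
carry:  1000111011110000
        0101010101101001
+       0110001101111000
------------------------
       01011100011100001
(the carry out of the leftmost column, 0, becomes the leading bit)
Decimal check:
  0101010101101001 = 16384 + 4096 + 1024 + 256 + 64 + 32 + 8 + 1 = 21865
  0110001101111000 = 16384 + 8192 + 512 + 256 + 64 + 32 + 16 + 8 = 25464
  21865 + 25464 = 47329, and 01011100011100001 = 32768 + 8192 + 4096 + 2048 + 128 + 64 + 32 + 1 = 47329 ✓



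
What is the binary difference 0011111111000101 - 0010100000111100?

Method 1 - Direct subtraction (column by column from the right: bit − bit − borrow-in; if negative, add 2 and borrow 1 from the next column):
borrow: 0000000001110000
        0011111111000101
-       0010100000111100
------------------------
        0001011110001001

Method 2 - Add two's complement:
Two's complement of 0010100000111100: invert → 1101011111000011, add 1 → 1101011111000100
  0011111111000101
+ 1101011111000100
------------------
 10001011110001001  (end carry out of the top bit = 1)
Discarding the end carry: 0001011110001001
Decimal check:
  0011111111000101 = 8192 + 4096 + 2048 + 1024 + 512 + 256 + 128 + 64 + 4 + 1 = 16325
  0010100000111100 = 8192 + 2048 + 32 + 16 + 8 + 4 = 10300
  16325 - 10300 = 6025, and 0001011110001001 = 4096 + 1024 + 512 + 256 + 128 + 8 + 1 = 6025 ✓



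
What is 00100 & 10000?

AND: 1 only when both bits are 1
  00100
& 10000
-------
  00000
Decimal: 4 & 16 = 0



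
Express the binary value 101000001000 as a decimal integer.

Sum of powers of 2 for each 1-bit:
2^3 + 2^9 + 2^11
= 8 + 512 + 2048
= 2568



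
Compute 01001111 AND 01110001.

AND: 1 only when both bits are 1
  01001111
& 01110001
----------
  01000001
Decimal: 79 & 113 = 65



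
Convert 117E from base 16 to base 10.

Expand by place value (powers of 16):
Digit values: E = 14
117E = 1 × 16^3 + 1 × 16^2 + 7 × 16^1 + 14 × 16^0
= 1 × 4096 + 1 × 256 + 7 × 16 + 14 × 1
= 4096 + 256 + 112 + 14
= 4478



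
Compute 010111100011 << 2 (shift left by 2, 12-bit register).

Original: 010111100011 (decimal 1507)
Shift left by 2 positions
Append 2 zeros on the right and drop the 2 high bits that overflow the 12-bit width
Result: 011110001100 (decimal 1932)
Equivalent: 1507 << 2 = 1507 × 2^2 = 6028, truncated to 12 bits = 1932



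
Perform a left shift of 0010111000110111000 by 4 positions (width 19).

Original: 0010111000110111000 (decimal 94648)
Shift left by 4 positions
Append 4 zeros on the right and drop the 4 high bits that overflow the 19-bit width
Result: 1110001101110000000 (decimal 465792)
Equivalent: 94648 << 4 = 94648 × 2^4 = 1514368, truncated to 19 bits = 465792



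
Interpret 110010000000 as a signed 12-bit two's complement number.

Binary: 110010000000
Sign bit: 1 (negative)
Invert: 001101111111
Add 1:  001110000000
Magnitude: 001110000000 = 512 + 256 + 128 = 896
Value: -896



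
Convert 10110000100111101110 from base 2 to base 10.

Sum of powers of 2 for each 1-bit:
2^1 + 2^2 + 2^3 + 2^5 + 2^6 + 2^7 + 2^8 + 2^11 + 2^16 + 2^17 + 2^19
= 2 + 4 + 8 + 32 + 64 + 128 + 256 + 2048 + 65536 + 131072 + 524288
= 723438



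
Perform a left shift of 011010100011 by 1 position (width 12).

Original: 011010100011 (decimal 1699)
Shift left by 1 position
Append 1 zero on the right
Result: 110101000110 (decimal 3398)
Equivalent: 1699 << 1 = 1699 × 2^1 = 3398



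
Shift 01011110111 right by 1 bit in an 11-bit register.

Original: 01011110111 (decimal 759)
Shift right by 1 position
Drop the 1 low bit; fill with zero on the left
Result: 00101111011 (decimal 379)
Equivalent: 759 >> 1 = 759 ÷ 2^1 = 379



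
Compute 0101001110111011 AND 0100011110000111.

AND: 1 only when both bits are 1
  0101001110111011
& 0100011110000111
------------------
  0100001110000011
Decimal: 21435 & 18311 = 17283



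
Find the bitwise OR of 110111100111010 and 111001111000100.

OR: 1 when either bit is 1
  110111100111010
| 111001111000100
-----------------
  111111111111110
Decimal: 28474 | 29636 = 32766



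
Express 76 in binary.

Using repeated division by 2:
76 ÷ 2 = 38 remainder 0
38 ÷ 2 = 19 remainder 0
19 ÷ 2 = 9 remainder 1
9 ÷ 2 = 4 remainder 1
4 ÷ 2 = 2 remainder 0
2 ÷ 2 = 1 remainder 0
1 ÷ 2 = 0 remainder 1
Reading remainders bottom to top: 1001100



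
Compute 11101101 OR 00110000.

OR: 1 when either bit is 1
  11101101
| 00110000
----------
  11111101
Decimal: 237 | 48 = 253



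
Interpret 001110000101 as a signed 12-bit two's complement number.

Binary: 001110000101
Sign bit: 0 (non-negative)
Read directly as an unsigned value:
001110000101 = 512 + 256 + 128 + 4 + 1 = 901
Value: 901



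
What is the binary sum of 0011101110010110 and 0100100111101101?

Add column by column from the right: bit + bit + carry-in; write the sum mod 2, carry 1 when the sum is 2 or 3.
carry:  1111011111111000
        0011101110010110
+       0100100111101101
------------------------
       01000010110000011
(the carry out of the leftmost column, 0, becomes the leading bit)
Decimal check:
  0011101110010110 = 8192 + 4096 + 2048 + 512 + 256 + 128 + 16 + 4 + 2 = 15254
  0100100111101101 = 16384 + 2048 + 256 + 128 + 64 + 32 + 8 + 4 + 1 = 18925
  15254 + 18925 = 34179, and 01000010110000011 = 32768 + 1024 + 256 + 128 + 2 + 1 = 34179 ✓



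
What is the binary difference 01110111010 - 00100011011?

Method 1 - Direct subtraction (column by column from the right: bit − bit − borrow-in; if negative, add 2 and borrow 1 from the next column):
borrow: 00000111110
        01110111010
-       00100011011
-------------------
        01010011111

Method 2 - Add two's complement:
Two's complement of 00100011011: invert → 11011100100, add 1 → 11011100101
  01110111010
+ 11011100101
-------------
 101010011111  (end carry out of the top bit = 1)
Discarding the end carry: 01010011111
Decimal check:
  01110111010 = 512 + 256 + 128 + 32 + 16 + 8 + 2 = 954
  00100011011 = 256 + 16 + 8 + 2 + 1 = 283
  954 - 283 = 671, and 01010011111 = 512 + 128 + 16 + 8 + 4 + 2 + 1 = 671 ✓



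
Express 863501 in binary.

Using repeated division by 2:
863501 ÷ 2 = 431750 remainder 1
431750 ÷ 2 = 215875 remainder 0
215875 ÷ 2 = 107937 remainder 1
107937 ÷ 2 = 53968 remainder 1
53968 ÷ 2 = 26984 remainder 0
26984 ÷ 2 = 13492 remainder 0
13492 ÷ 2 = 6746 remainder 0
6746 ÷ 2 = 3373 remainder 0
3373 ÷ 2 = 1686 remainder 1
1686 ÷ 2 = 843 remainder 0
843 ÷ 2 = 421 remainder 1
421 ÷ 2 = 210 remainder 1
210 ÷ 2 = 105 remainder 0
105 ÷ 2 = 52 remainder 1
52 ÷ 2 = 26 remainder 0
26 ÷ 2 = 13 remainder 0
13 ÷ 2 = 6 remainder 1
6 ÷ 2 = 3 remainder 0
3 ÷ 2 = 1 remainder 1
1 ÷ 2 = 0 remainder 1
Reading remainders bottom to top: 11010010110100001101



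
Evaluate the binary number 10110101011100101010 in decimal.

Sum of powers of 2 for each 1-bit:
2^1 + 2^3 + 2^5 + 2^8 + 2^9 + 2^10 + 2^12 + 2^14 + 2^16 + 2^17 + 2^19
= 2 + 8 + 32 + 256 + 512 + 1024 + 4096 + 16384 + 65536 + 131072 + 524288
= 743210



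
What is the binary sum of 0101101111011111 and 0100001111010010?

Add column by column from the right: bit + bit + carry-in; write the sum mod 2, carry 1 when the sum is 2 or 3.
carry:  1000011110111100
        0101101111011111
+       0100001111010010
------------------------
       01001111110110001
(the carry out of the leftmost column, 0, becomes the leading bit)
Decimal check:
  0101101111011111 = 16384 + 4096 + 2048 + 512 + 256 + 128 + 64 + 16 + 8 + 4 + 2 + 1 = 23519
  0100001111010010 = 16384 + 512 + 256 + 128 + 64 + 16 + 2 = 17362
  23519 + 17362 = 40881, and 01001111110110001 = 32768 + 4096 + 2048 + 1024 + 512 + 256 + 128 + 32 + 16 + 1 = 40881 ✓



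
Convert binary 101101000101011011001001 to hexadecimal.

Group into 4-bit nibbles from right:
  1011 = B
  0100 = 4
  0101 = 5
  0110 = 6
  1100 = C
  1001 = 9
Result: B456C9



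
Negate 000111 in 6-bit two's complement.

Original: 000111
Step 1 - Invert all bits: 111000
Step 2 - Add 1: 111001
Verification: 000111 + 111001 = 1000000; discarding the end carry (carry out of the top bit) leaves the 6-bit value 000000, as required for x + (-x)



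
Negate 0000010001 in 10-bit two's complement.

Original: 0000010001
Step 1 - Invert all bits: 1111101110
Step 2 - Add 1: 1111101111
Verification: 0000010001 + 1111101111 = 10000000000; discarding the end carry (carry out of the top bit) leaves the 10-bit value 0000000000, as required for x + (-x)



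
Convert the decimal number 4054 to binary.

Using repeated division by 2:
4054 ÷ 2 = 2027 remainder 0
2027 ÷ 2 = 1013 remainder 1
1013 ÷ 2 = 506 remainder 1
506 ÷ 2 = 253 remainder 0
253 ÷ 2 = 126 remainder 1
126 ÷ 2 = 63 remainder 0
63 ÷ 2 = 31 remainder 1
31 ÷ 2 = 15 remainder 1
15 ÷ 2 = 7 remainder 1
7 ÷ 2 = 3 remainder 1
3 ÷ 2 = 1 remainder 1
1 ÷ 2 = 0 remainder 1
Reading remainders bottom to top: 111111010110



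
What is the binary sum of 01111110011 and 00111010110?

Add column by column from the right: bit + bit + carry-in; write the sum mod 2, carry 1 when the sum is 2 or 3.
carry:  11111101100
        01111110011
+       00111010110
-------------------
       010111001001
(the carry out of the leftmost column, 0, becomes the leading bit)
Decimal check:
  01111110011 = 512 + 256 + 128 + 64 + 32 + 16 + 2 + 1 = 1011
  00111010110 = 256 + 128 + 64 + 16 + 4 + 2 = 470
  1011 + 470 = 1481, and 010111001001 = 1024 + 256 + 128 + 64 + 8 + 1 = 1481 ✓



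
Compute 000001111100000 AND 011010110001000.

AND: 1 only when both bits are 1
  000001111100000
& 011010110001000
-----------------
  000000110000000
Decimal: 992 & 13704 = 384



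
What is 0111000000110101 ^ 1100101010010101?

XOR: 1 when bits differ
  0111000000110101
^ 1100101010010101
------------------
  1011101010100000
Decimal: 28725 ^ 51861 = 47776



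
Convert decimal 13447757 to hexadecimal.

Using repeated division by 16 (digits 10–15 are A–F):
13447757 ÷ 16 = 840484 remainder 13 (D)
840484 ÷ 16 = 52530 remainder 4
52530 ÷ 16 = 3283 remainder 2
3283 ÷ 16 = 205 remainder 3
205 ÷ 16 = 12 remainder 13 (D)
12 ÷ 16 = 0 remainder 12 (C)
Reading remainders bottom to top: CD324D



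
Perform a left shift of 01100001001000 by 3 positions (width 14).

Original: 01100001001000 (decimal 6216)
Shift left by 3 positions
Append 3 zeros on the right and drop the 3 high bits that overflow the 14-bit width
Result: 00001001000000 (decimal 576)
Equivalent: 6216 << 3 = 6216 × 2^3 = 49728, truncated to 14 bits = 576



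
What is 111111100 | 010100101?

OR: 1 when either bit is 1
  111111100
| 010100101
-----------
  111111101
Decimal: 508 | 165 = 509



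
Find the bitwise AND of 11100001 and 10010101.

AND: 1 only when both bits are 1
  11100001
& 10010101
----------
  10000001
Decimal: 225 & 149 = 129



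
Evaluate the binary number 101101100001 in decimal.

Sum of powers of 2 for each 1-bit:
2^0 + 2^5 + 2^6 + 2^8 + 2^9 + 2^11
= 1 + 32 + 64 + 256 + 512 + 2048
= 2913



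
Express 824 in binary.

Using repeated division by 2:
824 ÷ 2 = 412 remainder 0
412 ÷ 2 = 206 remainder 0
206 ÷ 2 = 103 remainder 0
103 ÷ 2 = 51 remainder 1
51 ÷ 2 = 25 remainder 1
25 ÷ 2 = 12 remainder 1
12 ÷ 2 = 6 remainder 0
6 ÷ 2 = 3 remainder 0
3 ÷ 2 = 1 remainder 1
1 ÷ 2 = 0 remainder 1
Reading remainders bottom to top: 1100111000



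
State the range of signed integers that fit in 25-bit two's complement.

For 25-bit two's complement:
Minimum: -2^24 = -16777216
Maximum: 2^24 - 1 = 16777215



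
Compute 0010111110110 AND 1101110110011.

AND: 1 only when both bits are 1
  0010111110110
& 1101110110011
---------------
  0000110110010
Decimal: 1526 & 7091 = 434



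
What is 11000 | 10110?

OR: 1 when either bit is 1
  11000
| 10110
-------
  11110
Decimal: 24 | 22 = 30



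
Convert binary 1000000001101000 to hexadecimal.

Group into 4-bit nibbles from right:
  1000 = 8
  0000 = 0
  0110 = 6
  1000 = 8
Result: 8068



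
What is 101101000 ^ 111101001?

XOR: 1 when bits differ
  101101000
^ 111101001
-----------
  010000001
Decimal: 360 ^ 489 = 129



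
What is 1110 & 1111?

AND: 1 only when both bits are 1
  1110
& 1111
------
  1110
Decimal: 14 & 15 = 14



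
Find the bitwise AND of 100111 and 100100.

AND: 1 only when both bits are 1
  100111
& 100100
--------
  100100
Decimal: 39 & 36 = 36



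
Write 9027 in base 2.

Using repeated division by 2:
9027 ÷ 2 = 4513 remainder 1
4513 ÷ 2 = 2256 remainder 1
2256 ÷ 2 = 1128 remainder 0
1128 ÷ 2 = 564 remainder 0
564 ÷ 2 = 282 remainder 0
282 ÷ 2 = 141 remainder 0
141 ÷ 2 = 70 remainder 1
70 ÷ 2 = 35 remainder 0
35 ÷ 2 = 17 remainder 1
17 ÷ 2 = 8 remainder 1
8 ÷ 2 = 4 remainder 0
4 ÷ 2 = 2 remainder 0
2 ÷ 2 = 1 remainder 0
1 ÷ 2 = 0 remainder 1
Reading remainders bottom to top: 10001101000011



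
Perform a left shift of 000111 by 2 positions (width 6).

Original: 000111 (decimal 7)
Shift left by 2 positions
Append 2 zeros on the right
Result: 011100 (decimal 28)
Equivalent: 7 << 2 = 7 × 2^2 = 28



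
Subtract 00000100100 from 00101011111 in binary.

Method 1 - Direct subtraction (column by column from the right: bit − bit − borrow-in; if negative, add 2 and borrow 1 from the next column):
borrow: 00001000000
        00101011111
-       00000100100
-------------------
        00100111011

Method 2 - Add two's complement:
Two's complement of 00000100100: invert → 11111011011, add 1 → 11111011100
  00101011111
+ 11111011100
-------------
 100100111011  (end carry out of the top bit = 1)
Discarding the end carry: 00100111011
Decimal check:
  00101011111 = 256 + 64 + 16 + 8 + 4 + 2 + 1 = 351
  00000100100 = 32 + 4 = 36
  351 - 36 = 315, and 00100111011 = 256 + 32 + 16 + 8 + 2 + 1 = 315 ✓



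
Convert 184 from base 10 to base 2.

Using repeated division by 2:
184 ÷ 2 = 92 remainder 0
92 ÷ 2 = 46 remainder 0
46 ÷ 2 = 23 remainder 0
23 ÷ 2 = 11 remainder 1
11 ÷ 2 = 5 remainder 1
5 ÷ 2 = 2 remainder 1
2 ÷ 2 = 1 remainder 0
1 ÷ 2 = 0 remainder 1
Reading remainders bottom to top: 10111000



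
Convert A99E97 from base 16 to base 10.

Expand by place value (powers of 16):
Digit values: A = 10, E = 14
A99E97 = 10 × 16^5 + 9 × 16^4 + 9 × 16^3 + 14 × 16^2 + 9 × 16^1 + 7 × 16^0
= 10 × 1048576 + 9 × 65536 + 9 × 4096 + 14 × 256 + 9 × 16 + 7 × 1
= 10485760 + 589824 + 36864 + 3584 + 144 + 7
= 11116183



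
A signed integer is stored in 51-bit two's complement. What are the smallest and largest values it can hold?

For 51-bit two's complement:
Minimum: -2^50 = -1125899906842624
Maximum: 2^50 - 1 = 1125899906842623



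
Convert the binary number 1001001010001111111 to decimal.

Sum of powers of 2 for each 1-bit:
2^0 + 2^1 + 2^2 + 2^3 + 2^4 + 2^5 + 2^6 + 2^10 + 2^12 + 2^15 + 2^18
= 1 + 2 + 4 + 8 + 16 + 32 + 64 + 1024 + 4096 + 32768 + 262144
= 300159



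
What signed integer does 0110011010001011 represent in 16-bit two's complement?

Binary: 0110011010001011
Sign bit: 0 (non-negative)
Read directly as an unsigned value:
0110011010001011 = 16384 + 8192 + 1024 + 512 + 128 + 8 + 2 + 1 = 26251
Value: 26251



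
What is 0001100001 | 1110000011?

OR: 1 when either bit is 1
  0001100001
| 1110000011
------------
  1111100011
Decimal: 97 | 899 = 995



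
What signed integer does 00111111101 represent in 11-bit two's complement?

Binary: 00111111101
Sign bit: 0 (non-negative)
Read directly as an unsigned value:
00111111101 = 256 + 128 + 64 + 32 + 16 + 8 + 4 + 1 = 509
Value: 509



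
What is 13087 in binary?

Using repeated division by 2:
13087 ÷ 2 = 6543 remainder 1
6543 ÷ 2 = 3271 remainder 1
3271 ÷ 2 = 1635 remainder 1
1635 ÷ 2 = 817 remainder 1
817 ÷ 2 = 408 remainder 1
408 ÷ 2 = 204 remainder 0
204 ÷ 2 = 102 remainder 0
102 ÷ 2 = 51 remainder 0
51 ÷ 2 = 25 remainder 1
25 ÷ 2 = 12 remainder 1
12 ÷ 2 = 6 remainder 0
6 ÷ 2 = 3 remainder 0
3 ÷ 2 = 1 remainder 1
1 ÷ 2 = 0 remainder 1
Reading remainders bottom to top: 11001100011111



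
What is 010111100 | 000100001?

OR: 1 when either bit is 1
  010111100
| 000100001
-----------
  010111101
Decimal: 188 | 33 = 189



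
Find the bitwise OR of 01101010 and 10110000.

OR: 1 when either bit is 1
  01101010
| 10110000
----------
  11111010
Decimal: 106 | 176 = 250



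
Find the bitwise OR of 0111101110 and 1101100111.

OR: 1 when either bit is 1
  0111101110
| 1101100111
------------
  1111101111
Decimal: 494 | 871 = 1007



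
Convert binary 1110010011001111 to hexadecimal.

Group into 4-bit nibbles from right:
  1110 = E
  0100 = 4
  1100 = C
  1111 = F
Result: E4CF



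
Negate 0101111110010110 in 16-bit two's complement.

Original: 0101111110010110
Step 1 - Invert all bits: 1010000001101001
Step 2 - Add 1: 1010000001101010
Verification: 0101111110010110 + 1010000001101010 = 10000000000000000; discarding the end carry (carry out of the top bit) leaves the 16-bit value 0000000000000000, as required for x + (-x)



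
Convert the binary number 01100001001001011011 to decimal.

Sum of powers of 2 for each 1-bit:
2^0 + 2^1 + 2^3 + 2^4 + 2^6 + 2^9 + 2^12 + 2^17 + 2^18
= 1 + 2 + 8 + 16 + 64 + 512 + 4096 + 131072 + 262144
= 397915



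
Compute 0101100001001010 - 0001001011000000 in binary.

Method 1 - Direct subtraction (column by column from the right: bit − bit − borrow-in; if negative, add 2 and borrow 1 from the next column):
borrow: 0000111100000000
        0101100001001010
-       0001001011000000
------------------------
        0100010110001010

Method 2 - Add two's complement:
Two's complement of 0001001011000000: invert → 1110110100111111, add 1 → 1110110101000000
  0101100001001010
+ 1110110101000000
------------------
 10100010110001010  (end carry out of the top bit = 1)
Discarding the end carry: 0100010110001010
Decimal check:
  0101100001001010 = 16384 + 4096 + 2048 + 64 + 8 + 2 = 22602
  0001001011000000 = 4096 + 512 + 128 + 64 = 4800
  22602 - 4800 = 17802, and 0100010110001010 = 16384 + 1024 + 256 + 128 + 8 + 2 = 17802 ✓



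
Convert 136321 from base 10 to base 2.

Using repeated division by 2:
136321 ÷ 2 = 68160 remainder 1
68160 ÷ 2 = 34080 remainder 0
34080 ÷ 2 = 17040 remainder 0
17040 ÷ 2 = 8520 remainder 0
8520 ÷ 2 = 4260 remainder 0
4260 ÷ 2 = 2130 remainder 0
2130 ÷ 2 = 1065 remainder 0
1065 ÷ 2 = 532 remainder 1
532 ÷ 2 = 266 remainder 0
266 ÷ 2 = 133 remainder 0
133 ÷ 2 = 66 remainder 1
66 ÷ 2 = 33 remainder 0
33 ÷ 2 = 16 remainder 1
16 ÷ 2 = 8 remainder 0
8 ÷ 2 = 4 remainder 0
4 ÷ 2 = 2 remainder 0
2 ÷ 2 = 1 remainder 0
1 ÷ 2 = 0 remainder 1
Reading remainders bottom to top: 100001010010000001



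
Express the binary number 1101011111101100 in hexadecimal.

Group into 4-bit nibbles from right:
  1101 = D
  0111 = 7
  1110 = E
  1100 = C
Result: D7EC



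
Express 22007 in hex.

Using repeated division by 16 (digits 10–15 are A–F):
22007 ÷ 16 = 1375 remainder 7
1375 ÷ 16 = 85 remainder 15 (F)
85 ÷ 16 = 5 remainder 5
5 ÷ 16 = 0 remainder 5
Reading remainders bottom to top: 55F7



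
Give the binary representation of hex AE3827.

Convert each hex digit to 4 bits:
  A = 1010
  E = 1110
  3 = 0011
  8 = 1000
  2 = 0010
  7 = 0111
Concatenate: 101011100011100000100111



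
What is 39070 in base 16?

Using repeated division by 16 (digits 10–15 are A–F):
39070 ÷ 16 = 2441 remainder 14 (E)
2441 ÷ 16 = 152 remainder 9
152 ÷ 16 = 9 remainder 8
9 ÷ 16 = 0 remainder 9
Reading remainders bottom to top: 989E



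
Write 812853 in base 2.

Using repeated division by 2:
812853 ÷ 2 = 406426 remainder 1
406426 ÷ 2 = 203213 remainder 0
203213 ÷ 2 = 101606 remainder 1
101606 ÷ 2 = 50803 remainder 0
50803 ÷ 2 = 25401 remainder 1
25401 ÷ 2 = 12700 remainder 1
12700 ÷ 2 = 6350 remainder 0
6350 ÷ 2 = 3175 remainder 0
3175 ÷ 2 = 1587 remainder 1
1587 ÷ 2 = 793 remainder 1
793 ÷ 2 = 396 remainder 1
396 ÷ 2 = 198 remainder 0
198 ÷ 2 = 99 remainder 0
99 ÷ 2 = 49 remainder 1
49 ÷ 2 = 24 remainder 1
24 ÷ 2 = 12 remainder 0
12 ÷ 2 = 6 remainder 0
6 ÷ 2 = 3 remainder 0
3 ÷ 2 = 1 remainder 1
1 ÷ 2 = 0 remainder 1
Reading remainders bottom to top: 11000110011100110101



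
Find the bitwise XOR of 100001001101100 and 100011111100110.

XOR: 1 when bits differ
  100001001101100
^ 100011111100110
-----------------
  000010110001010
Decimal: 17004 ^ 18406 = 1418



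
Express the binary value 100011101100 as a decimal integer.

Sum of powers of 2 for each 1-bit:
2^2 + 2^3 + 2^5 + 2^6 + 2^7 + 2^11
= 4 + 8 + 32 + 64 + 128 + 2048
= 2284



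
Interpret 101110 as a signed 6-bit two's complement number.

Binary: 101110
Sign bit: 1 (negative)
Invert: 010001
Add 1:  010010
Magnitude: 010010 = 16 + 2 = 18
Value: -18



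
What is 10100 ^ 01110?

XOR: 1 when bits differ
  10100
^ 01110
-------
  11010
Decimal: 20 ^ 14 = 26



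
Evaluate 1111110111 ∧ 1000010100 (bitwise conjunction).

AND: 1 only when both bits are 1
  1111110111
& 1000010100
------------
  1000010100
Decimal: 1015 & 532 = 532



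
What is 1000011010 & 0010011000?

AND: 1 only when both bits are 1
  1000011010
& 0010011000
------------
  0000011000
Decimal: 538 & 152 = 24



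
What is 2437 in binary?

Using repeated division by 2:
2437 ÷ 2 = 1218 remainder 1
1218 ÷ 2 = 609 remainder 0
609 ÷ 2 = 304 remainder 1
304 ÷ 2 = 152 remainder 0
152 ÷ 2 = 76 remainder 0
76 ÷ 2 = 38 remainder 0
38 ÷ 2 = 19 remainder 0
19 ÷ 2 = 9 remainder 1
9 ÷ 2 = 4 remainder 1
4 ÷ 2 = 2 remainder 0
2 ÷ 2 = 1 remainder 0
1 ÷ 2 = 0 remainder 1
Reading remainders bottom to top: 100110000101



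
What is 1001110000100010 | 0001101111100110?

OR: 1 when either bit is 1
  1001110000100010
| 0001101111100110
------------------
  1001111111100110
Decimal: 39970 | 7142 = 40934



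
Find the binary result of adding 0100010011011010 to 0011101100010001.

Add column by column from the right: bit + bit + carry-in; write the sum mod 2, carry 1 when the sum is 2 or 3.
carry:  0000000000100000
        0100010011011010
+       0011101100010001
------------------------
       00111111111101011
(the carry out of the leftmost column, 0, becomes the leading bit)
Decimal check:
  0100010011011010 = 16384 + 1024 + 128 + 64 + 16 + 8 + 2 = 17626
  0011101100010001 = 8192 + 4096 + 2048 + 512 + 256 + 16 + 1 = 15121
  17626 + 15121 = 32747, and 00111111111101011 = 16384 + 8192 + 4096 + 2048 + 1024 + 512 + 256 + 128 + 64 + 32 + 8 + 2 + 1 = 32747 ✓



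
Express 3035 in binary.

Using repeated division by 2:
3035 ÷ 2 = 1517 remainder 1
1517 ÷ 2 = 758 remainder 1
758 ÷ 2 = 379 remainder 0
379 ÷ 2 = 189 remainder 1
189 ÷ 2 = 94 remainder 1
94 ÷ 2 = 47 remainder 0
47 ÷ 2 = 23 remainder 1
23 ÷ 2 = 11 remainder 1
11 ÷ 2 = 5 remainder 1
5 ÷ 2 = 2 remainder 1
2 ÷ 2 = 1 remainder 0
1 ÷ 2 = 0 remainder 1
Reading remainders bottom to top: 101111011011



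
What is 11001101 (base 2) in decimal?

Sum of powers of 2 for each 1-bit:
2^0 + 2^2 + 2^3 + 2^6 + 2^7
= 1 + 4 + 8 + 64 + 128
= 205



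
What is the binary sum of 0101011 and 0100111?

Add column by column from the right: bit + bit + carry-in; write the sum mod 2, carry 1 when the sum is 2 or 3.
carry:  1011110
        0101011
+       0100111
---------------
       01010010
(the carry out of the leftmost column, 0, becomes the leading bit)
Decimal check:
  0101011 = 32 + 8 + 2 + 1 = 43
  0100111 = 32 + 4 + 2 + 1 = 39
  43 + 39 = 82, and 01010010 = 64 + 16 + 2 = 82 ✓



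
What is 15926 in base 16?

Using repeated division by 16 (digits 10–15 are A–F):
15926 ÷ 16 = 995 remainder 6
995 ÷ 16 = 62 remainder 3
62 ÷ 16 = 3 remainder 14 (E)
3 ÷ 16 = 0 remainder 3
Reading remainders bottom to top: 3E36



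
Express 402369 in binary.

Using repeated division by 2:
402369 ÷ 2 = 201184 remainder 1
201184 ÷ 2 = 100592 remainder 0
100592 ÷ 2 = 50296 remainder 0
50296 ÷ 2 = 25148 remainder 0
25148 ÷ 2 = 12574 remainder 0
12574 ÷ 2 = 6287 remainder 0
6287 ÷ 2 = 3143 remainder 1
3143 ÷ 2 = 1571 remainder 1
1571 ÷ 2 = 785 remainder 1
785 ÷ 2 = 392 remainder 1
392 ÷ 2 = 196 remainder 0
196 ÷ 2 = 98 remainder 0
98 ÷ 2 = 49 remainder 0
49 ÷ 2 = 24 remainder 1
24 ÷ 2 = 12 remainder 0
12 ÷ 2 = 6 remainder 0
6 ÷ 2 = 3 remainder 0
3 ÷ 2 = 1 remainder 1
1 ÷ 2 = 0 remainder 1
Reading remainders bottom to top: 1100010001111000001



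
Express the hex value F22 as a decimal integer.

Expand by place value (powers of 16):
Digit values: F = 15
F22 = 15 × 16^2 + 2 × 16^1 + 2 × 16^0
= 15 × 256 + 2 × 16 + 2 × 1
= 3840 + 32 + 2
= 3874



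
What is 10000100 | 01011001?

OR: 1 when either bit is 1
  10000100
| 01011001
----------
  11011101
Decimal: 132 | 89 = 221



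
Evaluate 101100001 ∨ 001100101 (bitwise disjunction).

OR: 1 when either bit is 1
  101100001
| 001100101
-----------
  101100101
Decimal: 353 | 101 = 357



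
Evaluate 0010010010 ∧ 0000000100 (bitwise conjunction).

AND: 1 only when both bits are 1
  0010010010
& 0000000100
------------
  0000000000
Decimal: 146 & 4 = 0



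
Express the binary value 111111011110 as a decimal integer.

Sum of powers of 2 for each 1-bit:
2^1 + 2^2 + 2^3 + 2^4 + 2^6 + 2^7 + 2^8 + 2^9 + 2^10 + 2^11
= 2 + 4 + 8 + 16 + 64 + 128 + 256 + 512 + 1024 + 2048
= 4062



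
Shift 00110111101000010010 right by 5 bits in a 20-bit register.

Original: 00110111101000010010 (decimal 227858)
Shift right by 5 positions
Drop the 5 low bits; fill with zeros on the left
Result: 00000001101111010000 (decimal 7120)
Equivalent: 227858 >> 5 = 227858 ÷ 2^5 = 7120



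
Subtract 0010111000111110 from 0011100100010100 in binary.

Method 1 - Direct subtraction (column by column from the right: bit − bit − borrow-in; if negative, add 2 and borrow 1 from the next column):
borrow: 0001110111111100
        0011100100010100
-       0010111000111110
------------------------
        0000101011010110

Method 2 - Add two's complement:
Two's complement of 0010111000111110: invert → 1101000111000001, add 1 → 1101000111000010
  0011100100010100
+ 1101000111000010
------------------
 10000101011010110  (end carry out of the top bit = 1)
Discarding the end carry: 0000101011010110
Decimal check:
  0011100100010100 = 8192 + 4096 + 2048 + 256 + 16 + 4 = 14612
  0010111000111110 = 8192 + 2048 + 1024 + 512 + 32 + 16 + 8 + 4 + 2 = 11838
  14612 - 11838 = 2774, and 0000101011010110 = 2048 + 512 + 128 + 64 + 16 + 4 + 2 = 2774 ✓



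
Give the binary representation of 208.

Using repeated division by 2:
208 ÷ 2 = 104 remainder 0
104 ÷ 2 = 52 remainder 0
52 ÷ 2 = 26 remainder 0
26 ÷ 2 = 13 remainder 0
13 ÷ 2 = 6 remainder 1
6 ÷ 2 = 3 remainder 0
3 ÷ 2 = 1 remainder 1
1 ÷ 2 = 0 remainder 1
Reading remainders bottom to top: 11010000



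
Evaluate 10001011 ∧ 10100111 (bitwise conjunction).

AND: 1 only when both bits are 1
  10001011
& 10100111
----------
  10000011
Decimal: 139 & 167 = 131



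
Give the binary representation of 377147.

Using repeated division by 2:
377147 ÷ 2 = 188573 remainder 1
188573 ÷ 2 = 94286 remainder 1
94286 ÷ 2 = 47143 remainder 0
47143 ÷ 2 = 23571 remainder 1
23571 ÷ 2 = 11785 remainder 1
11785 ÷ 2 = 5892 remainder 1
5892 ÷ 2 = 2946 remainder 0
2946 ÷ 2 = 1473 remainder 0
1473 ÷ 2 = 736 remainder 1
736 ÷ 2 = 368 remainder 0
368 ÷ 2 = 184 remainder 0
184 ÷ 2 = 92 remainder 0
92 ÷ 2 = 46 remainder 0
46 ÷ 2 = 23 remainder 0
23 ÷ 2 = 11 remainder 1
11 ÷ 2 = 5 remainder 1
5 ÷ 2 = 2 remainder 1
2 ÷ 2 = 1 remainder 0
1 ÷ 2 = 0 remainder 1
Reading remainders bottom to top: 1011100000100111011



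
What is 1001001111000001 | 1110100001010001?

OR: 1 when either bit is 1
  1001001111000001
| 1110100001010001
------------------
  1111101111010001
Decimal: 37825 | 59473 = 64465



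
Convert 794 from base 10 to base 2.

Using repeated division by 2:
794 ÷ 2 = 397 remainder 0
397 ÷ 2 = 198 remainder 1
198 ÷ 2 = 99 remainder 0
99 ÷ 2 = 49 remainder 1
49 ÷ 2 = 24 remainder 1
24 ÷ 2 = 12 remainder 0
12 ÷ 2 = 6 remainder 0
6 ÷ 2 = 3 remainder 0
3 ÷ 2 = 1 remainder 1
1 ÷ 2 = 0 remainder 1
Reading remainders bottom to top: 1100011010



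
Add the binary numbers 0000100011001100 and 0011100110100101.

Add column by column from the right: bit + bit + carry-in; write the sum mod 2, carry 1 when the sum is 2 or 3.
carry:  0111001100011000
        0000100011001100
+       0011100110100101
------------------------
       00100001001110001
(the carry out of the leftmost column, 0, becomes the leading bit)
Decimal check:
  0000100011001100 = 2048 + 128 + 64 + 8 + 4 = 2252
  0011100110100101 = 8192 + 4096 + 2048 + 256 + 128 + 32 + 4 + 1 = 14757
  2252 + 14757 = 17009, and 00100001001110001 = 16384 + 512 + 64 + 32 + 16 + 1 = 17009 ✓



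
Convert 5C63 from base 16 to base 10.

Expand by place value (powers of 16):
Digit values: C = 12
5C63 = 5 × 16^3 + 12 × 16^2 + 6 × 16^1 + 3 × 16^0
= 5 × 4096 + 12 × 256 + 6 × 16 + 3 × 1
= 20480 + 3072 + 96 + 3
= 23651



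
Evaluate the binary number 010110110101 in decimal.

Sum of powers of 2 for each 1-bit:
2^0 + 2^2 + 2^4 + 2^5 + 2^7 + 2^8 + 2^10
= 1 + 4 + 16 + 32 + 128 + 256 + 1024
= 1461



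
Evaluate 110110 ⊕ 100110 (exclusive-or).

XOR: 1 when bits differ
  110110
^ 100110
--------
  010000
Decimal: 54 ^ 38 = 16



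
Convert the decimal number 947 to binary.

Using repeated division by 2:
947 ÷ 2 = 473 remainder 1
473 ÷ 2 = 236 remainder 1
236 ÷ 2 = 118 remainder 0
118 ÷ 2 = 59 remainder 0
59 ÷ 2 = 29 remainder 1
29 ÷ 2 = 14 remainder 1
14 ÷ 2 = 7 remainder 0
7 ÷ 2 = 3 remainder 1
3 ÷ 2 = 1 remainder 1
1 ÷ 2 = 0 remainder 1
Reading remainders bottom to top: 1110110011



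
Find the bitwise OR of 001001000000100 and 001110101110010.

OR: 1 when either bit is 1
  001001000000100
| 001110101110010
-----------------
  001111101110110
Decimal: 4612 | 7538 = 8054



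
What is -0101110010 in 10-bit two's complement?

Original: 0101110010
Step 1 - Invert all bits: 1010001101
Step 2 - Add 1: 1010001110
Verification: 0101110010 + 1010001110 = 10000000000; discarding the end carry (carry out of the top bit) leaves the 10-bit value 0000000000, as required for x + (-x)



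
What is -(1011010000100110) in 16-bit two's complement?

Original (sign bit 1, negative): 1011010000100110
Step 1 - Invert all bits: 0100101111011001
Step 2 - Add 1: 0100101111011010
Verification: 1011010000100110 + 0100101111011010 = 10000000000000000; discarding the end carry (carry out of the top bit) leaves the 16-bit value 0000000000000000, as required for x + (-x)



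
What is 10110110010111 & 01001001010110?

AND: 1 only when both bits are 1
  10110110010111
& 01001001010110
----------------
  00000000010110
Decimal: 11671 & 4694 = 22



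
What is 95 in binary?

Using repeated division by 2:
95 ÷ 2 = 47 remainder 1
47 ÷ 2 = 23 remainder 1
23 ÷ 2 = 11 remainder 1
11 ÷ 2 = 5 remainder 1
5 ÷ 2 = 2 remainder 1
2 ÷ 2 = 1 remainder 0
1 ÷ 2 = 0 remainder 1
Reading remainders bottom to top: 1011111



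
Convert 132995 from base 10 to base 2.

Using repeated division by 2:
132995 ÷ 2 = 66497 remainder 1
66497 ÷ 2 = 33248 remainder 1
33248 ÷ 2 = 16624 remainder 0
16624 ÷ 2 = 8312 remainder 0
8312 ÷ 2 = 4156 remainder 0
4156 ÷ 2 = 2078 remainder 0
2078 ÷ 2 = 1039 remainder 0
1039 ÷ 2 = 519 remainder 1
519 ÷ 2 = 259 remainder 1
259 ÷ 2 = 129 remainder 1
129 ÷ 2 = 64 remainder 1
64 ÷ 2 = 32 remainder 0
32 ÷ 2 = 16 remainder 0
16 ÷ 2 = 8 remainder 0
8 ÷ 2 = 4 remainder 0
4 ÷ 2 = 2 remainder 0
2 ÷ 2 = 1 remainder 0
1 ÷ 2 = 0 remainder 1
Reading remainders bottom to top: 100000011110000011



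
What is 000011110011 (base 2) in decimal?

Sum of powers of 2 for each 1-bit:
2^0 + 2^1 + 2^4 + 2^5 + 2^6 + 2^7
= 1 + 2 + 16 + 32 + 64 + 128
= 243



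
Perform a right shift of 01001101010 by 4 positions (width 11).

Original: 01001101010 (decimal 618)
Shift right by 4 positions
Drop the 4 low bits; fill with zeros on the left
Result: 00000100110 (decimal 38)
Equivalent: 618 >> 4 = 618 ÷ 2^4 = 38



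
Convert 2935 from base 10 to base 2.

Using repeated division by 2:
2935 ÷ 2 = 1467 remainder 1
1467 ÷ 2 = 733 remainder 1
733 ÷ 2 = 366 remainder 1
366 ÷ 2 = 183 remainder 0
183 ÷ 2 = 91 remainder 1
91 ÷ 2 = 45 remainder 1
45 ÷ 2 = 22 remainder 1
22 ÷ 2 = 11 remainder 0
11 ÷ 2 = 5 remainder 1
5 ÷ 2 = 2 remainder 1
2 ÷ 2 = 1 remainder 0
1 ÷ 2 = 0 remainder 1
Reading remainders bottom to top: 101101110111



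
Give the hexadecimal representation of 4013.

Using repeated division by 16 (digits 10–15 are A–F):
4013 ÷ 16 = 250 remainder 13 (D)
250 ÷ 16 = 15 remainder 10 (A)
15 ÷ 16 = 0 remainder 15 (F)
Reading remainders bottom to top: FAD



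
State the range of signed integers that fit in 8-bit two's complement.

For 8-bit two's complement:
Minimum: -2^7 = -128
Maximum: 2^7 - 1 = 127



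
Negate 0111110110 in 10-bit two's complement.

Original: 0111110110
Step 1 - Invert all bits: 1000001001
Step 2 - Add 1: 1000001010
Verification: 0111110110 + 1000001010 = 10000000000; discarding the end carry (carry out of the top bit) leaves the 10-bit value 0000000000, as required for x + (-x)



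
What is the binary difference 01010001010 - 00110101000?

Method 1 - Direct subtraction (column by column from the right: bit − bit − borrow-in; if negative, add 2 and borrow 1 from the next column):
borrow: 01111000000
        01010001010
-       00110101000
-------------------
        00011100010

Method 2 - Add two's complement:
Two's complement of 00110101000: invert → 11001010111, add 1 → 11001011000
  01010001010
+ 11001011000
-------------
 100011100010  (end carry out of the top bit = 1)
Discarding the end carry: 00011100010
Decimal check:
  01010001010 = 512 + 128 + 8 + 2 = 650
  00110101000 = 256 + 128 + 32 + 8 = 424
  650 - 424 = 226, and 00011100010 = 128 + 64 + 32 + 2 = 226 ✓



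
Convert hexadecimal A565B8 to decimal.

Expand by place value (powers of 16):
Digit values: A = 10, B = 11
A565B8 = 10 × 16^5 + 5 × 16^4 + 6 × 16^3 + 5 × 16^2 + 11 × 16^1 + 8 × 16^0
= 10 × 1048576 + 5 × 65536 + 6 × 4096 + 5 × 256 + 11 × 16 + 8 × 1
= 10485760 + 327680 + 24576 + 1280 + 176 + 8
= 10839480



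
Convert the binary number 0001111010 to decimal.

Sum of powers of 2 for each 1-bit:
2^1 + 2^3 + 2^4 + 2^5 + 2^6
= 2 + 8 + 16 + 32 + 64
= 122



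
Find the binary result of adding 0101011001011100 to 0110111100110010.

Add column by column from the right: bit + bit + carry-in; write the sum mod 2, carry 1 when the sum is 2 or 3.
carry:  1111110011100000
        0101011001011100
+       0110111100110010
------------------------
       01100010110001110
(the carry out of the leftmost column, 0, becomes the leading bit)
Decimal check:
  0101011001011100 = 16384 + 4096 + 1024 + 512 + 64 + 16 + 8 + 4 = 22108
  0110111100110010 = 16384 + 8192 + 2048 + 1024 + 512 + 256 + 32 + 16 + 2 = 28466
  22108 + 28466 = 50574, and 01100010110001110 = 32768 + 16384 + 1024 + 256 + 128 + 8 + 4 + 2 = 50574 ✓



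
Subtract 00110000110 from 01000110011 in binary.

Method 1 - Direct subtraction (column by column from the right: bit − bit − borrow-in; if negative, add 2 and borrow 1 from the next column):
borrow: 01100011000
        01000110011
-       00110000110
-------------------
        00010101101

Method 2 - Add two's complement:
Two's complement of 00110000110: invert → 11001111001, add 1 → 11001111010
  01000110011
+ 11001111010
-------------
 100010101101  (end carry out of the top bit = 1)
Discarding the end carry: 00010101101
Decimal check:
  01000110011 = 512 + 32 + 16 + 2 + 1 = 563
  00110000110 = 256 + 128 + 4 + 2 = 390
  563 - 390 = 173, and 00010101101 = 128 + 32 + 8 + 4 + 1 = 173 ✓

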